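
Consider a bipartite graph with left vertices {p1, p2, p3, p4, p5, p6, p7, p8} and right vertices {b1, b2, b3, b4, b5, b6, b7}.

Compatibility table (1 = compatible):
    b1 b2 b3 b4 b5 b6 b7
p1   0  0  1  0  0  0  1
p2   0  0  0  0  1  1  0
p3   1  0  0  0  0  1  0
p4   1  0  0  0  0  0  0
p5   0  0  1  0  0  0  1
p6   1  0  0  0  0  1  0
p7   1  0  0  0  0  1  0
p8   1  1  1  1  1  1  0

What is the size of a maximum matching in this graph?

For example, pair p1→b7, p2→b5, p3→b6, p4→b1, p5→b3, p8→b4.
The set {p3, p4, p6, p7} has only 2 neighbours ({b1, b6}), so by Hall's theorem at most 6 of the 8 left vertices can be matched.

6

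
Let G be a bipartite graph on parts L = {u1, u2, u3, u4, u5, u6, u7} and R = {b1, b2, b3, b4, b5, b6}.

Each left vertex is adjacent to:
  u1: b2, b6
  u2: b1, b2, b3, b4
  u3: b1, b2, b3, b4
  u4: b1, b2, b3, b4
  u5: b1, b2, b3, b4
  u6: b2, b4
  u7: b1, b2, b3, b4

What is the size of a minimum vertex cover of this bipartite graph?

A maximum matching has 5 edges (e.g. u1–b6, u2–b1, u3–b2, u4–b4, u5–b3).
By König's theorem the minimum vertex cover has the same size. One such cover is {u1, b1, b2, b3, b4}.

5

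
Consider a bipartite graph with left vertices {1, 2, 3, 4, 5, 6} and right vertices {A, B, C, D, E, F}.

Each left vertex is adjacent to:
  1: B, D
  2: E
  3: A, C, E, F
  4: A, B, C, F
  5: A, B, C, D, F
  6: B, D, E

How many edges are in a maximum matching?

6

For example, pair 1–D, 2–E, 3–C, 4–F, 5–A, 6–B.
All 6 left vertices are matched, so no larger matching exists.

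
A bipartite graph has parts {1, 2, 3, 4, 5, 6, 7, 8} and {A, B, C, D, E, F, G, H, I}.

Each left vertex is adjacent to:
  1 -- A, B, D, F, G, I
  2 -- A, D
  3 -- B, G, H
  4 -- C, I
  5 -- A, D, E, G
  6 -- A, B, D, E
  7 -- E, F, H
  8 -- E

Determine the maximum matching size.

8

One maximum matching: 1–G, 2–A, 3–H, 4–C, 5–D, 6–B, 7–F, 8–E.
All 8 left vertices are matched, so no larger matching exists.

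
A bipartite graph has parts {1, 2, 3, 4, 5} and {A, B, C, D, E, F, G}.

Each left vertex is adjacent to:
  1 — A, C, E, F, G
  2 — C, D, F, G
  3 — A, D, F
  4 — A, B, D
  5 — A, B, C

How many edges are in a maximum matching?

For example, pair 1–G, 2–C, 3–F, 4–D, 5–B.
All 5 left vertices are matched, so no larger matching exists.

5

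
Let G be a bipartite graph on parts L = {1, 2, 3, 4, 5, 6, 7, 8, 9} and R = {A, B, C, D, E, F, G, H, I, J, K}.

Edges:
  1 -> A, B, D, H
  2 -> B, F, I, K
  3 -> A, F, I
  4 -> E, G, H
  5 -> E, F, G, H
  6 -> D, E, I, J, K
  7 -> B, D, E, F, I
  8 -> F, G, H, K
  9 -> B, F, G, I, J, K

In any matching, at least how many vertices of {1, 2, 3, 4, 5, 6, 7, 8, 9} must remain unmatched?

One maximum matching: 1–D, 2–B, 3–I, 4–G, 5–H, 6–K, 7–E, 8–F, 9–J.
This saturates every left vertex, so 9 is the maximum.
That matches 9 of the 9, leaving 0 unmatched; no matching can do better.

0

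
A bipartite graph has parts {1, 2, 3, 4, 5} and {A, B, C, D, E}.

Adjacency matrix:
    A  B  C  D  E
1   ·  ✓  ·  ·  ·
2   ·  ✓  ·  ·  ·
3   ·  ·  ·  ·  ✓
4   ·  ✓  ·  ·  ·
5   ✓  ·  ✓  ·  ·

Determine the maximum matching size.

A valid assignment of size 3: 1→B, 3→E, 5→C.
The set {1, 2, 4} has only 1 neighbour ({B}), so by Hall's theorem at most 3 of the 5 left vertices can be matched.

3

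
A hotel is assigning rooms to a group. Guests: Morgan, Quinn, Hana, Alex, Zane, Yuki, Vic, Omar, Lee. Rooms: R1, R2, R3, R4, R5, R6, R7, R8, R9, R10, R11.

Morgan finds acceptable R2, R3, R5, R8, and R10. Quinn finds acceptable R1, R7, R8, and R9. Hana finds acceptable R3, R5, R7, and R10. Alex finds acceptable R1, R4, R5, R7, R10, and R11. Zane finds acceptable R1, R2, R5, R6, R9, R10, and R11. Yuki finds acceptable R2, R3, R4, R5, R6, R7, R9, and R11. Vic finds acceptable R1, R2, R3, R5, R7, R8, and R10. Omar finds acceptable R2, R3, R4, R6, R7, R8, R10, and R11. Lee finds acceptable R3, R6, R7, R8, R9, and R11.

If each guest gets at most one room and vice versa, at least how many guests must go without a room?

For example, pair Morgan-R5, Quinn-R8, Hana-R7, Alex-R4, Zane-R6, Yuki-R2, Vic-R10, Omar-R3, Lee-R9.
This saturates every guest, so 9 is the maximum.
That matches 9 of the 9, leaving 0 unmatched; no matching can do better.

0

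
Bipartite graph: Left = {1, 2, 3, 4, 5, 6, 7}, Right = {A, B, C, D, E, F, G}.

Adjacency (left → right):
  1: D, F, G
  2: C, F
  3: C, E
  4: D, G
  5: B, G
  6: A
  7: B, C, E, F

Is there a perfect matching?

Yes

One maximum matching: 1–F, 2–C, 3–E, 4–D, 5–G, 6–A, 7–B.
Every left vertex is matched, so this is a perfect matching.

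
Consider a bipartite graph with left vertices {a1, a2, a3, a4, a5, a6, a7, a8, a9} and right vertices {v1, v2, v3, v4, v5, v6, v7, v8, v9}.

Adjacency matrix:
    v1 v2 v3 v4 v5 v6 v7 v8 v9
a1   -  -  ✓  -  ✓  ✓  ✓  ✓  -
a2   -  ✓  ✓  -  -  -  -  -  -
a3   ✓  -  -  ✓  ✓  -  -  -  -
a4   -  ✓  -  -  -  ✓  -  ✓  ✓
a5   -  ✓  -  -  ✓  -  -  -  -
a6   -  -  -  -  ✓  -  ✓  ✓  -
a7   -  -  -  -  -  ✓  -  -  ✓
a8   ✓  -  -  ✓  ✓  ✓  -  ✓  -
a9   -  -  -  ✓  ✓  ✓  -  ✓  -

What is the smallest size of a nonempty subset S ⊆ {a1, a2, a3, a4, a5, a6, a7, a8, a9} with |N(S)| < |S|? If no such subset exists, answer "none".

A matching saturating every left vertex exists, for instance a1→v8, a2→v3, a3→v4, a4→v2, a5→v5, a6→v7, a7→v9, a8→v1, a9→v6.
By Hall's marriage theorem, this means |N(S)| ≥ |S| for every subset S, so no violating subset exists.

none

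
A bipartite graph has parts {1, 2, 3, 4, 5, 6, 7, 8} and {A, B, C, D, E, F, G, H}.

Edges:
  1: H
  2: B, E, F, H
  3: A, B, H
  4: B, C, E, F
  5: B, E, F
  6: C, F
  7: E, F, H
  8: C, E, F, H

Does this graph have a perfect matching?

The set {1, 2, 4, 5, 6, 7, 8} has only 5 neighbours ({B, C, E, F, H}), so by Hall's theorem at most 6 of the 8 left vertices can be matched.
Hence no matching covers every left vertex.

No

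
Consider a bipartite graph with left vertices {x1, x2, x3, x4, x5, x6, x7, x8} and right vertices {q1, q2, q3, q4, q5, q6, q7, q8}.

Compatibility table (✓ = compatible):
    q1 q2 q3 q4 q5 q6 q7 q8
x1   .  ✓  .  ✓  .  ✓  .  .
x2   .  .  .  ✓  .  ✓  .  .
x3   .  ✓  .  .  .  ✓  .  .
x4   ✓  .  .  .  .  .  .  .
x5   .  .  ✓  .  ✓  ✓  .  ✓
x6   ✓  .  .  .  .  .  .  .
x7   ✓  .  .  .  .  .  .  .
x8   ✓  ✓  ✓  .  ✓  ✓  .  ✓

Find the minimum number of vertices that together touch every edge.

A maximum matching has 6 edges (e.g. x1–q6, x2–q4, x3–q2, x4–q1, x5–q5, x8–q8).
By König's theorem the minimum vertex cover has the same size. One such cover is {x1, x2, x3, x5, x8, q1}.

6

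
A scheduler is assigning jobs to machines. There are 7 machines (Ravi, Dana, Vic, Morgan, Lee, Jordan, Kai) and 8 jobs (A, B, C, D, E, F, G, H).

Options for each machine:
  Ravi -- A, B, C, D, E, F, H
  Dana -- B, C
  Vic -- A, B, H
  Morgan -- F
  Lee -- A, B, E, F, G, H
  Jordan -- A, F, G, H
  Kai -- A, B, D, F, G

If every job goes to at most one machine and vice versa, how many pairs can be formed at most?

For example, pair Ravi–E, Dana–C, Vic–B, Morgan–F, Lee–A, Jordan–H, Kai–G.
This saturates every machine, so 7 is the maximum.

7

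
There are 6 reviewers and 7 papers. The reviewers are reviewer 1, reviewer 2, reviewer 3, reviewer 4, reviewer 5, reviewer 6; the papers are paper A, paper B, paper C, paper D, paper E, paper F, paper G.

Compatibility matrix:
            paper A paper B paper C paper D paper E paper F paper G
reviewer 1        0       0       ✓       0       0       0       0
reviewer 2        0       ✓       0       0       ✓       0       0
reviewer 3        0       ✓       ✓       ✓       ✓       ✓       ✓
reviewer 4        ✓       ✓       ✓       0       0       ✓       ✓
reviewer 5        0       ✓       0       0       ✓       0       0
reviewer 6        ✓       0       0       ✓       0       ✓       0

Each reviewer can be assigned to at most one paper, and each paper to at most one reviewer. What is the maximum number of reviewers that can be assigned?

A valid assignment of size 6: reviewer 1→paper C, reviewer 2→paper B, reviewer 3→paper G, reviewer 4→paper F, reviewer 5→paper E, reviewer 6→paper D.
This saturates every reviewer, so 6 is the maximum.

6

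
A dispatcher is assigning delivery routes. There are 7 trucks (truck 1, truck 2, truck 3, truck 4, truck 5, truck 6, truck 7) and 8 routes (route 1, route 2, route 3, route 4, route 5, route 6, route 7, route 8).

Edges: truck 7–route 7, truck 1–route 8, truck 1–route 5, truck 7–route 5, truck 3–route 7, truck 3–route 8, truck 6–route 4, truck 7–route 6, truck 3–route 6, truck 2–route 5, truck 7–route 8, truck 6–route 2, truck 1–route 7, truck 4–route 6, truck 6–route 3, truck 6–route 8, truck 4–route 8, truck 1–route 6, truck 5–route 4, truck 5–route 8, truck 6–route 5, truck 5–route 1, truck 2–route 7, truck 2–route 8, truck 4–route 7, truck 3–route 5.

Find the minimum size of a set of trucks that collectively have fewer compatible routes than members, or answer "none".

Take S = {truck 1, truck 2, truck 3, truck 4, truck 7}. Its neighbourhood is {route 5, route 6, route 7, route 8}, so |N(S)| = 4 < |S| = 5.
Every subset of size less than 5 has at least as many neighbours as members, so 5 is the minimum.

5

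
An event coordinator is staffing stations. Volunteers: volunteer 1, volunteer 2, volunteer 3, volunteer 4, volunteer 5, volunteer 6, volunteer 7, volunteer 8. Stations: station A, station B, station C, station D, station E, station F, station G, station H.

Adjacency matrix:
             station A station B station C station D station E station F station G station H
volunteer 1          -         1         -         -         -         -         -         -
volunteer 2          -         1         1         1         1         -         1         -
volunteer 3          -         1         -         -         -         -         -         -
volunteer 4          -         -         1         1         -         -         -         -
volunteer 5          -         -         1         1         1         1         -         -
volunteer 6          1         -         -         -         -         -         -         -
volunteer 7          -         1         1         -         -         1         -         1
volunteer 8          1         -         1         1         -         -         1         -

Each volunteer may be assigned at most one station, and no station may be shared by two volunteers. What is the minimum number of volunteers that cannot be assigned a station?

1

For example, pair volunteer 1-station B, volunteer 2-station G, volunteer 4-station C, volunteer 5-station F, volunteer 6-station A, volunteer 7-station H, volunteer 8-station D.
The set {volunteer 1, volunteer 3} has only 1 neighbour ({station B}), so by Hall's theorem at most 7 of the 8 volunteers can be matched.
That matches 7 of the 8, leaving 1 unmatched; no matching can do better.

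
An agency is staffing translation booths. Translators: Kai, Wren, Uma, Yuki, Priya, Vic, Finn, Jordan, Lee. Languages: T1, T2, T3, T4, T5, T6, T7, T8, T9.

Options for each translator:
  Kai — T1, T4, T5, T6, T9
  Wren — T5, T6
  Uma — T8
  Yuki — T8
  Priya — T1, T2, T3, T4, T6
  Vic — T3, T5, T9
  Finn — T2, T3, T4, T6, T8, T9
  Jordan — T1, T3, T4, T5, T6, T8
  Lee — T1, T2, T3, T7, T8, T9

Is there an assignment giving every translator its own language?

The set {Uma, Yuki} has only 1 neighbour ({T8}), so by Hall's theorem at most 8 of the 9 translators can be matched.
Hence no matching covers every translator.

No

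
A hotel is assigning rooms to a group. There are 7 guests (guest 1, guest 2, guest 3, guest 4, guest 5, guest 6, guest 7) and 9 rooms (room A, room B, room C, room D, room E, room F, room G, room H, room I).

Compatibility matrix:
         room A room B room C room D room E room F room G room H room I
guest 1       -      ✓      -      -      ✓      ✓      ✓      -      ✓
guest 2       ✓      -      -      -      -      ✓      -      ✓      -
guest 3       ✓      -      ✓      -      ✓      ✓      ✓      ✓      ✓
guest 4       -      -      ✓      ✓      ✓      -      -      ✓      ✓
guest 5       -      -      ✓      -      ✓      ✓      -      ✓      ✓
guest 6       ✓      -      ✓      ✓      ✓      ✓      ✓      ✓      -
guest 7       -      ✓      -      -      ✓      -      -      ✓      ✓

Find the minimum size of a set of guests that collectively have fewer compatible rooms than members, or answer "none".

none

A matching saturating every guest exists, for instance guest 1→room I, guest 2→room F, guest 3→room A, guest 4→room D, guest 5→room E, guest 6→room C, guest 7→room H.
By Hall's marriage theorem, this means |N(S)| ≥ |S| for every subset S, so no violating subset exists.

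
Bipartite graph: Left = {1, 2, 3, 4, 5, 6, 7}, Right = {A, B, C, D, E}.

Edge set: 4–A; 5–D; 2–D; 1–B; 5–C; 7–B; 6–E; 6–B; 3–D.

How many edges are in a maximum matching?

A valid assignment of size 5: 1-B, 2-D, 4-A, 5-C, 6-E.
The set {1, 2, 3, 7} has only 2 neighbours ({B, D}), so by Hall's theorem at most 5 of the 7 left vertices can be matched.

5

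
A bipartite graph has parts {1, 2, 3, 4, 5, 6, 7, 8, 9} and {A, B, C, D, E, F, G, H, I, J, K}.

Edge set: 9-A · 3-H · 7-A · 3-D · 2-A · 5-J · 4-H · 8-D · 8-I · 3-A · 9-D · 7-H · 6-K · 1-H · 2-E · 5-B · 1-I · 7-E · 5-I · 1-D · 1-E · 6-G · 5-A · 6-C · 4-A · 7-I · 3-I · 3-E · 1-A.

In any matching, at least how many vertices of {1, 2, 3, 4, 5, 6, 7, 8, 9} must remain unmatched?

A valid assignment of size 7: 1→A, 2→E, 3→D, 4→H, 5→B, 6→C, 7→I.
The set {1, 2, 3, 4, 7, 8, 9} has only 5 neighbours ({A, D, E, H, I}), so by Hall's theorem at most 7 of the 9 left vertices can be matched.
That matches 7 of the 9, leaving 2 unmatched; no matching can do better.

2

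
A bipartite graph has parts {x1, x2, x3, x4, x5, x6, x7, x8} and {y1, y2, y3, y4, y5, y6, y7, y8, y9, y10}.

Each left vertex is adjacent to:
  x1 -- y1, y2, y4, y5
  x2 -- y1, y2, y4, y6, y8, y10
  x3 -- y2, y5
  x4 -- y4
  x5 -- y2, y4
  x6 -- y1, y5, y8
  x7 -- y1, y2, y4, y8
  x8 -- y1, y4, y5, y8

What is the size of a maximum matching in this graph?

One maximum matching: x1–y1, x2–y6, x3–y5, x4–y4, x5–y2, x6–y8.
The set {x1, x3, x4, x5, x6, x7, x8} has only 5 neighbours ({y1, y2, y4, y5, y8}), so by Hall's theorem at most 6 of the 8 left vertices can be matched.

6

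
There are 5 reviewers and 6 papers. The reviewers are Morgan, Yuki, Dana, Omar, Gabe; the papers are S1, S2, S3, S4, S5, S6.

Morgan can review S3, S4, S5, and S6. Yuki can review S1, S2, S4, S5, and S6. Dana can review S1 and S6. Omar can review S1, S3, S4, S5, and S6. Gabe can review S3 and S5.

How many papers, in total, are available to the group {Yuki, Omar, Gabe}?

The union of neighbours of {Yuki, Omar, Gabe} is {S1, S2, S3, S4, S5, S6}, which has 6 elements.
Since |N(S)| = 6 ≥ |S| = 3, Hall's condition holds for this subset.

6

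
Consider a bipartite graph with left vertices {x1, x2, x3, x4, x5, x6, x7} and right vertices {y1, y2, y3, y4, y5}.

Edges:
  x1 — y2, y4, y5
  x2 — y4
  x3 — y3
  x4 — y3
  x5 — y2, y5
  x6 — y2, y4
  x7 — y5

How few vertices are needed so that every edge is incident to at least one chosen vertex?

The 4 edges x1–y5, x2–y4, x3–y3, x5–y2 form a matching, so any vertex cover needs at least 4 vertices (one per matched edge).
Conversely {y2, y3, y4, y5} meets every edge and has exactly 4 vertices, so 4 is optimal.

4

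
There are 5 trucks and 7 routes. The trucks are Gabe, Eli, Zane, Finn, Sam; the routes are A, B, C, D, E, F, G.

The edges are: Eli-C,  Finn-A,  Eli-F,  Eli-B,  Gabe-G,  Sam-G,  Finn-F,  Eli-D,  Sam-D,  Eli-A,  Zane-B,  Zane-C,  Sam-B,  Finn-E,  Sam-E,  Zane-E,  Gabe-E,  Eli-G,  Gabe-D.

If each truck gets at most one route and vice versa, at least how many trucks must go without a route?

0

A valid assignment of size 5: Gabe→D, Eli→G, Zane→E, Finn→F, Sam→B.
All 5 trucks are matched, so no larger matching exists.
That matches 5 of the 5, leaving 0 unmatched; no matching can do better.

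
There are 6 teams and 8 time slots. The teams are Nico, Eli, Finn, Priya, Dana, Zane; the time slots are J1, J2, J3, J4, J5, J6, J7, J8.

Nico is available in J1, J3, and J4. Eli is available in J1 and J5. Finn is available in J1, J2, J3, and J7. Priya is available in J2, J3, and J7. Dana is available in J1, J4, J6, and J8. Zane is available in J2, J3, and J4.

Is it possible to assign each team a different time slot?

Yes

For example, pair Nico→J4, Eli→J5, Finn→J1, Priya→J7, Dana→J6, Zane→J3.
All 6 teams are covered.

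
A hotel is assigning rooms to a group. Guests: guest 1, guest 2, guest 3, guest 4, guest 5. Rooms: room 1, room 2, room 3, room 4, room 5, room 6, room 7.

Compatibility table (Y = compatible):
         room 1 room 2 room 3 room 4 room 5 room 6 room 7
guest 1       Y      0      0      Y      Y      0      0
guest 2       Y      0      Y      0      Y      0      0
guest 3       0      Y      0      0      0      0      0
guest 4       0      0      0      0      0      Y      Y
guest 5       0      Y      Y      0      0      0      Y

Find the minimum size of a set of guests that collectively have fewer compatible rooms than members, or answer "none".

A matching saturating every guest exists, for instance guest 1→room 4, guest 2→room 3, guest 3→room 2, guest 4→room 6, guest 5→room 7.
By Hall's marriage theorem, this means |N(S)| ≥ |S| for every subset S, so no violating subset exists.

none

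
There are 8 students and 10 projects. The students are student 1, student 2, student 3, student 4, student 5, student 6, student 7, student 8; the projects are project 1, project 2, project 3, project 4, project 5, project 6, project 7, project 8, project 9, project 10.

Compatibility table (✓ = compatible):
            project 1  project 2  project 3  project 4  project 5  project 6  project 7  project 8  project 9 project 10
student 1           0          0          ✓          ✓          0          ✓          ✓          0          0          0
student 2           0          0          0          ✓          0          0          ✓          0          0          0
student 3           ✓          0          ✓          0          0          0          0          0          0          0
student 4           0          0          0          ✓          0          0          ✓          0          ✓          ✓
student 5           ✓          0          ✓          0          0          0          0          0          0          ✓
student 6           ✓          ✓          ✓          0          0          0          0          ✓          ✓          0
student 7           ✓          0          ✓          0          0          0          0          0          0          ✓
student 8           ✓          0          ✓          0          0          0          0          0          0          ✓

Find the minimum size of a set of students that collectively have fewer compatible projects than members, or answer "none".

Take S = {student 3, student 5, student 7, student 8}. Its neighbourhood is {project 1, project 3, project 10}, so |N(S)| = 3 < |S| = 4.
Every subset of size less than 4 has at least as many neighbours as members, so 4 is the minimum.

4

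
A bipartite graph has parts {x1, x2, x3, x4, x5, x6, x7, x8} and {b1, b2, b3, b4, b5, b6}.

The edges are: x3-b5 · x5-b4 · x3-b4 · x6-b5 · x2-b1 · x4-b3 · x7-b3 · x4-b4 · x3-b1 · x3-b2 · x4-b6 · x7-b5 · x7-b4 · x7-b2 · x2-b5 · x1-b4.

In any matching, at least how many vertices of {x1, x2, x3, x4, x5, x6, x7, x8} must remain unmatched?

One maximum matching: x1→b4, x2→b1, x3→b2, x4→b6, x6→b5, x7→b3.
The set {x1, x5, x8} has only 1 neighbour ({b4}), so by Hall's theorem at most 6 of the 8 left vertices can be matched.
That matches 6 of the 8, leaving 2 unmatched; no matching can do better.

2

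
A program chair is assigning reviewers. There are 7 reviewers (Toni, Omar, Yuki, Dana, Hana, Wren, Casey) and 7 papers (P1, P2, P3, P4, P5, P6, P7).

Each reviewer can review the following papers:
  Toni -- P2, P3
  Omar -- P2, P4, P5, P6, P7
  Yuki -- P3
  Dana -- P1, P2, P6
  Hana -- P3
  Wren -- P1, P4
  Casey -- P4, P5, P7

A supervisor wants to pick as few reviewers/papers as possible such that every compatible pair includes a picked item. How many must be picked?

The 6 edges Toni–P2, Omar–P6, Yuki–P3, Dana–P1, Wren–P4, Casey–P7 form a matching, so any vertex cover needs at least 6 vertices (one per matched edge).
Conversely {Toni, Omar, Dana, Wren, Casey, P3} meets every edge and has exactly 6 vertices, so 6 is optimal.

6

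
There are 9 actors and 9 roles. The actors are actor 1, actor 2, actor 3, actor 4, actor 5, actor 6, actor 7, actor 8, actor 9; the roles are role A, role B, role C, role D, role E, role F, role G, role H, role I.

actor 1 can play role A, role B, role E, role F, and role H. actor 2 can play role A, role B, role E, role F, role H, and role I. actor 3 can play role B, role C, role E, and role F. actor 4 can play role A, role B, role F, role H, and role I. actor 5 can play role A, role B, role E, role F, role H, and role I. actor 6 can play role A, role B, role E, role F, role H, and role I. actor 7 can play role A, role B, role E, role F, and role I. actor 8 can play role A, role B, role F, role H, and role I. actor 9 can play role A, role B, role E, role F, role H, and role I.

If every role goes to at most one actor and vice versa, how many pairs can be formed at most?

A valid assignment of size 7: actor 1→role E, actor 2→role A, actor 3→role C, actor 4→role I, actor 5→role H, actor 6→role B, actor 7→role F.
The set {actor 1, actor 2, actor 4, actor 5, actor 6, actor 7, actor 8, actor 9} has only 6 neighbours ({role A, role B, role E, role F, role H, role I}), so by Hall's theorem at most 7 of the 9 actors can be matched.

7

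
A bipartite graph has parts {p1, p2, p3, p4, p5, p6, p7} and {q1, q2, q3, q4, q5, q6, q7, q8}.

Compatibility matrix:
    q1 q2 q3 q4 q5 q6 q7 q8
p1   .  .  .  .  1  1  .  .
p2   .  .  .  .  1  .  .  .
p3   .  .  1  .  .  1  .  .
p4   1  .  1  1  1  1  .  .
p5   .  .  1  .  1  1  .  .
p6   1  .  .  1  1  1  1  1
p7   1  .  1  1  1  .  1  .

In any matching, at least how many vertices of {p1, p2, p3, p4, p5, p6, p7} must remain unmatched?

A valid assignment of size 6: p1-q6, p2-q5, p3-q3, p4-q1, p6-q7, p7-q4.
The set {p1, p2, p3, p5} has only 3 neighbours ({q3, q5, q6}), so by Hall's theorem at most 6 of the 7 left vertices can be matched.
That matches 6 of the 7, leaving 1 unmatched; no matching can do better.

1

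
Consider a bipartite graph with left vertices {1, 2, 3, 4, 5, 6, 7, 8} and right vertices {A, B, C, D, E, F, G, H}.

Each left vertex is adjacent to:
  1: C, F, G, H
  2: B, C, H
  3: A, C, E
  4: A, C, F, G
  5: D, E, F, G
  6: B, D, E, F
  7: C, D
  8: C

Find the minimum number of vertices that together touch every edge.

The 8 edges 1–F, 2–H, 3–A, 4–G, 5–E, 6–B, 7–D, 8–C form a matching, so any vertex cover needs at least 8 vertices (one per matched edge).
Conversely {1, 2, 3, 4, 5, 6, 7, 8} meets every edge and has exactly 8 vertices, so 8 is optimal.

8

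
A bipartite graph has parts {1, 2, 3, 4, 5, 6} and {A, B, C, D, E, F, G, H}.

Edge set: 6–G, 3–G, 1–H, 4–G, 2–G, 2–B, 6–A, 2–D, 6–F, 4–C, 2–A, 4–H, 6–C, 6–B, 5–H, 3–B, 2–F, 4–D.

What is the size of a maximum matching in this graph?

5

For example, pair 1–H, 2–A, 3–B, 4–C, 6–G.
The set {1, 5} has only 1 neighbour ({H}), so by Hall's theorem at most 5 of the 6 left vertices can be matched.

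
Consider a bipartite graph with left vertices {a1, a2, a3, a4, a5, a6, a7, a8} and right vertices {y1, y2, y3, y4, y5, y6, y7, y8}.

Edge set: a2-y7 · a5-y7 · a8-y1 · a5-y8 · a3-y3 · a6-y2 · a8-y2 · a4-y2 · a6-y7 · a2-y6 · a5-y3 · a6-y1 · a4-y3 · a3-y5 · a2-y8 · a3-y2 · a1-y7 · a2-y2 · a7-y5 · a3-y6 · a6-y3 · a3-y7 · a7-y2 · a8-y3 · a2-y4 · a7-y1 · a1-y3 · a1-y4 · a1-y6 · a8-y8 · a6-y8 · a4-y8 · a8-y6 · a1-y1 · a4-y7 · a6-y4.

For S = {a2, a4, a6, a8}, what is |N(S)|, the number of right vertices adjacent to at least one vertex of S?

The union of neighbours of {a2, a4, a6, a8} is {y1, y2, y3, y4, y6, y7, y8}, which has 7 elements.
Since |N(S)| = 7 ≥ |S| = 4, Hall's condition holds for this subset.

7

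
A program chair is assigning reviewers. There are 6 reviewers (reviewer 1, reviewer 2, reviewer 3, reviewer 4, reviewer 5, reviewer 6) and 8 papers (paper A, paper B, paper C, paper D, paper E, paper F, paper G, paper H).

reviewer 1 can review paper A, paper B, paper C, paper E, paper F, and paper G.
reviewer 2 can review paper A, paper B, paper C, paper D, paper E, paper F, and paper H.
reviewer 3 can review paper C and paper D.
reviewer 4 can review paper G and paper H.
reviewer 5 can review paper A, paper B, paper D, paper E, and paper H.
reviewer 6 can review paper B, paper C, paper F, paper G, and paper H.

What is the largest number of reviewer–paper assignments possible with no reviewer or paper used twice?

A valid assignment of size 6: reviewer 1→paper G, reviewer 2→paper C, reviewer 3→paper D, reviewer 4→paper H, reviewer 5→paper E, reviewer 6→paper B.
All 6 reviewers are matched, so no larger matching exists.

6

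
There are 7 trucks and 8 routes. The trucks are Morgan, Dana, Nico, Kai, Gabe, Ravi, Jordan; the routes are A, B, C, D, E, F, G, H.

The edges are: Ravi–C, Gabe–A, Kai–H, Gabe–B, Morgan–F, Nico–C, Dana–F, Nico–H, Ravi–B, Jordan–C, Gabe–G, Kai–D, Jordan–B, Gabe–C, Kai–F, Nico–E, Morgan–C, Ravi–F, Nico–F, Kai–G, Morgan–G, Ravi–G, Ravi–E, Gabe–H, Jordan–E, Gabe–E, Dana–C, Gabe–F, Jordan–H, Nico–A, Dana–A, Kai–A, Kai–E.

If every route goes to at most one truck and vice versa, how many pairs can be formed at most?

7

A valid assignment of size 7: Morgan→C, Dana→F, Nico→H, Kai→E, Gabe→A, Ravi→G, Jordan→B.
This saturates every truck, so 7 is the maximum.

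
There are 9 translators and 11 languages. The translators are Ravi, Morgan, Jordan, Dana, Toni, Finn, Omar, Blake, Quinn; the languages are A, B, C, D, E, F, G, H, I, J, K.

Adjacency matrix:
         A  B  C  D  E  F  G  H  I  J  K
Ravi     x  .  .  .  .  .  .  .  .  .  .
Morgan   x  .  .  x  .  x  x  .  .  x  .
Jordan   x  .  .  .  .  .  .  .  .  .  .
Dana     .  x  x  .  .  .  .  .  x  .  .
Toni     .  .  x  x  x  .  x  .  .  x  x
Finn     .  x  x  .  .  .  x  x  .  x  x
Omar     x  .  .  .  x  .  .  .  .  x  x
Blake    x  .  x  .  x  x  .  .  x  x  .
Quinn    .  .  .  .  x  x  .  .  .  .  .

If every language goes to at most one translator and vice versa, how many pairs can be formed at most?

8

One maximum matching: Ravi→A, Morgan→G, Dana→B, Toni→D, Finn→K, Omar→J, Blake→F, Quinn→E.
The set {Ravi, Jordan} has only 1 neighbour ({A}), so by Hall's theorem at most 8 of the 9 translators can be matched.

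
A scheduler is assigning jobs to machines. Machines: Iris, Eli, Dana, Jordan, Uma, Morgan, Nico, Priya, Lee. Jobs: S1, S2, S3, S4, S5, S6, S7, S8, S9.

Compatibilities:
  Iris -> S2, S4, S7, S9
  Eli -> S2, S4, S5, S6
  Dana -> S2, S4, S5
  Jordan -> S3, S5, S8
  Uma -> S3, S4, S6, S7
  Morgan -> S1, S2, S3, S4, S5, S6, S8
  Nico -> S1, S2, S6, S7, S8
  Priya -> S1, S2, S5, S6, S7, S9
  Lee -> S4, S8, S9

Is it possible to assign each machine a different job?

Yes

A valid assignment of size 9: Iris–S2, Eli–S6, Dana–S5, Jordan–S8, Uma–S3, Morgan–S1, Nico–S7, Priya–S9, Lee–S4.
All 9 machines are covered.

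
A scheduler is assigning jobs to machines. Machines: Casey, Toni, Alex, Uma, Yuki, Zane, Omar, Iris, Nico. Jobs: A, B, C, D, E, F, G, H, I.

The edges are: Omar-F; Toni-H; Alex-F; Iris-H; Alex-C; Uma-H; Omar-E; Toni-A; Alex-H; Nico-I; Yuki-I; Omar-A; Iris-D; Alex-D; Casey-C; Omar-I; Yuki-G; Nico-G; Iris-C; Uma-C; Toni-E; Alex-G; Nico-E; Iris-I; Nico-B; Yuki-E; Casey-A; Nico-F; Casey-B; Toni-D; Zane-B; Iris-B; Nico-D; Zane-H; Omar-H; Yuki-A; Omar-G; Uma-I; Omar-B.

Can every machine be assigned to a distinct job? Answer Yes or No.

Yes

A valid assignment of size 9: Casey–A, Toni–E, Alex–H, Uma–C, Yuki–I, Zane–B, Omar–F, Iris–D, Nico–G.
Every machine is matched, so this is a perfect matching.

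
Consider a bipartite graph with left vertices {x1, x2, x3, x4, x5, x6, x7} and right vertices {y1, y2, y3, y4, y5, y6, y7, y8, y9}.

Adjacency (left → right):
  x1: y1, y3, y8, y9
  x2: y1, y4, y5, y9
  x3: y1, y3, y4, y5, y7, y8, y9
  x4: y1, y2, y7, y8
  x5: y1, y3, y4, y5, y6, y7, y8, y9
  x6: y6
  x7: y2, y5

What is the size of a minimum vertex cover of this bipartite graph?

7

A maximum matching has 7 edges (e.g. x1–y3, x2–y4, x3–y9, x4–y1, x5–y7, x6–y6, x7–y2).
By König's theorem the minimum vertex cover has the same size. One such cover is {x1, x2, x3, x4, x5, x6, x7}.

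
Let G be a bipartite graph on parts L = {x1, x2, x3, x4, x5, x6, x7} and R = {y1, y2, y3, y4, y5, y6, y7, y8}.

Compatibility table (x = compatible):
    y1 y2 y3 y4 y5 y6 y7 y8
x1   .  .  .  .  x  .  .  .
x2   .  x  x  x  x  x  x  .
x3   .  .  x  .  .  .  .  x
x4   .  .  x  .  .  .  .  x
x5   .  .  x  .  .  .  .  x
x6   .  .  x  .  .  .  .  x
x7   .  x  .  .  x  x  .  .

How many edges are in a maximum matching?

For example, pair x1→y5, x2→y6, x3→y8, x4→y3, x7→y2.
The set {x3, x4, x5, x6} has only 2 neighbours ({y3, y8}), so by Hall's theorem at most 5 of the 7 left vertices can be matched.

5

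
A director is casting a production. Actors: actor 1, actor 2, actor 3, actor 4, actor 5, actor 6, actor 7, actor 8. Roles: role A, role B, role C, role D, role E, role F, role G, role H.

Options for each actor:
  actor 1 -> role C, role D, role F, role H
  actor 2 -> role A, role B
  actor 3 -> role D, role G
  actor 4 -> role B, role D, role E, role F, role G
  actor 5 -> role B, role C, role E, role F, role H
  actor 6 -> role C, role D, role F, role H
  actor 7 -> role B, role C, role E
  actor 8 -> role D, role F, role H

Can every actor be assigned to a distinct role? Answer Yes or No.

A valid assignment of size 8: actor 1→role H, actor 2→role A, actor 3→role G, actor 4→role B, actor 5→role C, actor 6→role F, actor 7→role E, actor 8→role D.
Every actor is matched, so this is a perfect matching.

Yes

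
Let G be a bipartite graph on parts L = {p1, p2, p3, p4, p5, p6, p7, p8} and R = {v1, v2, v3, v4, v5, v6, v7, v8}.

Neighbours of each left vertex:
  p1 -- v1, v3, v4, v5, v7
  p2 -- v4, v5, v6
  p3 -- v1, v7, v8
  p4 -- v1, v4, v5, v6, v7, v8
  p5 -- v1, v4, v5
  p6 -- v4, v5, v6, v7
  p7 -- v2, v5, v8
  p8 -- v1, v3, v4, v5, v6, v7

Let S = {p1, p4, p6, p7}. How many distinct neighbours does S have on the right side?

The union of neighbours of {p1, p4, p6, p7} is {v1, v2, v3, v4, v5, v6, v7, v8}, which has 8 elements.
Since |N(S)| = 8 ≥ |S| = 4, Hall's condition holds for this subset.

8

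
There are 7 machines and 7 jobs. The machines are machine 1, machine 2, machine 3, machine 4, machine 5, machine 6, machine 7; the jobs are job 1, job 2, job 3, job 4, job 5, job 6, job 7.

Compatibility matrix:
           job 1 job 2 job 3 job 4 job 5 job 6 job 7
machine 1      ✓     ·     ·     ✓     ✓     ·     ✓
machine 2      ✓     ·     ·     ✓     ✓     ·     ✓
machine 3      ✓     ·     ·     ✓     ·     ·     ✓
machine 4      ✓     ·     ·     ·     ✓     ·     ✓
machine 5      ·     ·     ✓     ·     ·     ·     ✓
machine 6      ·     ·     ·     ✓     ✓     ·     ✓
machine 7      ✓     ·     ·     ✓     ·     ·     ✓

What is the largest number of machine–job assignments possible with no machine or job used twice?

5

One maximum matching: machine 1-job 7, machine 2-job 5, machine 3-job 4, machine 4-job 1, machine 5-job 3.
The set {machine 1, machine 2, machine 3, machine 4, machine 6, machine 7} has only 4 neighbours ({job 1, job 4, job 5, job 7}), so by Hall's theorem at most 5 of the 7 machines can be matched.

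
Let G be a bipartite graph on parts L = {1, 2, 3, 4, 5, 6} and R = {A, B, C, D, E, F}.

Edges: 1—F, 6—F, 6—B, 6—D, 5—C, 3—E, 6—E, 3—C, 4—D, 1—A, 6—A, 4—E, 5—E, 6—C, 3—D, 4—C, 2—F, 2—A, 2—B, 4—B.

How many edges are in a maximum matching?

6

One maximum matching: 1→F, 2→B, 3→D, 4→E, 5→C, 6→A.
This saturates every left vertex, so 6 is the maximum.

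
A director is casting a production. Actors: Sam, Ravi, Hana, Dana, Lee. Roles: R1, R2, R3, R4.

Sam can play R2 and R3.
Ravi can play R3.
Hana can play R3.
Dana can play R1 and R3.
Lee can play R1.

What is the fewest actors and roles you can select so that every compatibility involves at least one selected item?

3

A maximum matching has 3 edges (e.g. Sam–R2, Ravi–R3, Dana–R1).
By König's theorem the minimum vertex cover has the same size. One such cover is {Sam, R1, R3}.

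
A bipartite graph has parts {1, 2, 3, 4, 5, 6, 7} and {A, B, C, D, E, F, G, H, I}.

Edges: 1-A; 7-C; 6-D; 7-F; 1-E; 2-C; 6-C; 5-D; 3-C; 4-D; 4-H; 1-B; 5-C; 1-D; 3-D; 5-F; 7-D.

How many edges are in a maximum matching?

5

A valid assignment of size 5: 1–B, 2–C, 3–D, 4–H, 5–F.
The set {2, 3, 5, 6, 7} has only 3 neighbours ({C, D, F}), so by Hall's theorem at most 5 of the 7 left vertices can be matched.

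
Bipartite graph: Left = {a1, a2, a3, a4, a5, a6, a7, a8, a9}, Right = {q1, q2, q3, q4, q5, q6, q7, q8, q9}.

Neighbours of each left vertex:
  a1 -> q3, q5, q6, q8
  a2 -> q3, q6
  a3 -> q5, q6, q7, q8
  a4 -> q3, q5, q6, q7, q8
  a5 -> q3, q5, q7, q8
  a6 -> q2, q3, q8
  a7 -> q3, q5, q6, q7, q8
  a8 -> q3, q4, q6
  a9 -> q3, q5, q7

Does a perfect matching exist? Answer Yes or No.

The set {a1, a2, a3, a4, a5, a7, a9} has only 5 neighbours ({q3, q5, q6, q7, q8}), so by Hall's theorem at most 7 of the 9 left vertices can be matched.
Hence no matching covers every left vertex.

No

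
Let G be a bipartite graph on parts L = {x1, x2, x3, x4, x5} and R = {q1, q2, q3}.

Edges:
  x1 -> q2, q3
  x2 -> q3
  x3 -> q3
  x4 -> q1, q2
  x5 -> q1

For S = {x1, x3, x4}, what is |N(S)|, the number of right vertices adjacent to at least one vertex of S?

The union of neighbours of {x1, x3, x4} is {q1, q2, q3}, which has 3 elements.
Since |N(S)| = 3 ≥ |S| = 3, Hall's condition holds for this subset.

3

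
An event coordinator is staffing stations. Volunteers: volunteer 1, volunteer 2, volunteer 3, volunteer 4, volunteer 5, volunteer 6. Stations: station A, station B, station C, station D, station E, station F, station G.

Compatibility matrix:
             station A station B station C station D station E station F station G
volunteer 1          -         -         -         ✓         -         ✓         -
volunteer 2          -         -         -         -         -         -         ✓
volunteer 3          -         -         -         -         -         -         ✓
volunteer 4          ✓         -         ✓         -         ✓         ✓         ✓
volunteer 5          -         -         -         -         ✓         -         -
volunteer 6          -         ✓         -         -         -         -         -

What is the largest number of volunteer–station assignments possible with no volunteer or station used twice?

For example, pair volunteer 1→station D, volunteer 2→station G, volunteer 4→station F, volunteer 5→station E, volunteer 6→station B.
The set {volunteer 2, volunteer 3} has only 1 neighbour ({station G}), so by Hall's theorem at most 5 of the 6 volunteers can be matched.

5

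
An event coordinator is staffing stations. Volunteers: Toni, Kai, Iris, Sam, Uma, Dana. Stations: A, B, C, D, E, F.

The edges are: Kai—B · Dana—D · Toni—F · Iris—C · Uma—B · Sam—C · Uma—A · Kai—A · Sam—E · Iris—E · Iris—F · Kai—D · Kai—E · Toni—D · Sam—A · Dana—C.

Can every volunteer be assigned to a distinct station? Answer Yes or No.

For example, pair Toni→D, Kai→B, Iris→F, Sam→E, Uma→A, Dana→C.
Every volunteer is matched, so this is a perfect matching.

Yes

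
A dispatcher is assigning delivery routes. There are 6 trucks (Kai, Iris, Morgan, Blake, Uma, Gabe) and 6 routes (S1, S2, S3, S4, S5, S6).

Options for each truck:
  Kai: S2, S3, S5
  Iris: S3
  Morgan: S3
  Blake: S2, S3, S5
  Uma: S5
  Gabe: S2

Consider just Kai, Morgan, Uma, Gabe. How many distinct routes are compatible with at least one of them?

The union of neighbours of {Kai, Morgan, Uma, Gabe} is {S2, S3, S5}, which has 3 elements.
Since |N(S)| = 3 < |S| = 4, Hall's condition fails for this subset.

3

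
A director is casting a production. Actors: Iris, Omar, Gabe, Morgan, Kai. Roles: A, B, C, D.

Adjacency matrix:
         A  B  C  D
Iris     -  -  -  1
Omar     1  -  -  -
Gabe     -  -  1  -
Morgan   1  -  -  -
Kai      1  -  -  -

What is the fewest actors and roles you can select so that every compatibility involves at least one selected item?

3

A maximum matching has 3 edges (e.g. Iris–D, Omar–A, Gabe–C).
By König's theorem the minimum vertex cover has the same size. One such cover is {Iris, Gabe, A}.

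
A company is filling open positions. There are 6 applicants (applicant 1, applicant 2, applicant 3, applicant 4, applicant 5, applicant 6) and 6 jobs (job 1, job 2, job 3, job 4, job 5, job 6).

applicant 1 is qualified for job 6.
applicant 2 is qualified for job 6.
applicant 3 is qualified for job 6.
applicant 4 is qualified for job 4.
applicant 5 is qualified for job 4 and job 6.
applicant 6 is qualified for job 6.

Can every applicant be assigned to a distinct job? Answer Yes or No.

The set {applicant 1, applicant 2, applicant 3, applicant 4, applicant 5, applicant 6} has only 2 neighbours ({job 4, job 6}), so by Hall's theorem at most 2 of the 6 applicants can be matched.
Hence no matching covers every applicant.

No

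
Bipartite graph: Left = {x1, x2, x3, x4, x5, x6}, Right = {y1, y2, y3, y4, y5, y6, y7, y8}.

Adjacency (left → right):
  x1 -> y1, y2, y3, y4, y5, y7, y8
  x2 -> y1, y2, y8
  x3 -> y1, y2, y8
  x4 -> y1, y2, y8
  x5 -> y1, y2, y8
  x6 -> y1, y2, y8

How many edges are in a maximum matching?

A valid assignment of size 4: x1→y7, x2→y8, x3→y2, x4→y1.
The set {x2, x3, x4, x5, x6} has only 3 neighbours ({y1, y2, y8}), so by Hall's theorem at most 4 of the 6 left vertices can be matched.

4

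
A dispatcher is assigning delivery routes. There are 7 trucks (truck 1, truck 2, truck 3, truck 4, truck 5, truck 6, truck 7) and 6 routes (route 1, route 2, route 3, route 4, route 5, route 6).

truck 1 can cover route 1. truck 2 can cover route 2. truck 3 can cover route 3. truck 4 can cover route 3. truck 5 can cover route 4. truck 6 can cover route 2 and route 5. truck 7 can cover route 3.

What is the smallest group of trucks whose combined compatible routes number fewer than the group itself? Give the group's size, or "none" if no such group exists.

Take S = {truck 3, truck 4}. Its neighbourhood is {route 3}, so |N(S)| = 1 < |S| = 2.
No single vertex violates Hall's condition since each has at least one neighbour, so 2 is the minimum.

2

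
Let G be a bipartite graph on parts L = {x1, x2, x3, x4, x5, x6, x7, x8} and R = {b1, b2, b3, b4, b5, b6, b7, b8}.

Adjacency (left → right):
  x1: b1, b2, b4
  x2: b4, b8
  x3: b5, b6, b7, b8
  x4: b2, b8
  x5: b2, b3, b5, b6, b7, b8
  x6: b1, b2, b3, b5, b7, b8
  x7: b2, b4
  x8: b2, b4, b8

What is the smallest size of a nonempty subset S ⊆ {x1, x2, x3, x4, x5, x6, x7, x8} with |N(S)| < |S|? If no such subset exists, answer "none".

4

Take S = {x2, x4, x7, x8}. Its neighbourhood is {b2, b4, b8}, so |N(S)| = 3 < |S| = 4.
Every subset of size less than 4 has at least as many neighbours as members, so 4 is the minimum.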